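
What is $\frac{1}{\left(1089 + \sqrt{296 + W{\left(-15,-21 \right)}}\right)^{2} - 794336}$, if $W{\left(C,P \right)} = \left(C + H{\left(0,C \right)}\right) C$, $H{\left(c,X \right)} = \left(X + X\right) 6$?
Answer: $\frac{65801}{23432061912} - \frac{121 \sqrt{3221}}{7810687304} \approx 1.929 \cdot 10^{-6}$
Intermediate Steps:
$H{\left(c,X \right)} = 12 X$ ($H{\left(c,X \right)} = 2 X 6 = 12 X$)
$W{\left(C,P \right)} = 13 C^{2}$ ($W{\left(C,P \right)} = \left(C + 12 C\right) C = 13 C C = 13 C^{2}$)
$\frac{1}{\left(1089 + \sqrt{296 + W{\left(-15,-21 \right)}}\right)^{2} - 794336} = \frac{1}{\left(1089 + \sqrt{296 + 13 \left(-15\right)^{2}}\right)^{2} - 794336} = \frac{1}{\left(1089 + \sqrt{296 + 13 \cdot 225}\right)^{2} - 794336} = \frac{1}{\left(1089 + \sqrt{296 + 2925}\right)^{2} - 794336} = \frac{1}{\left(1089 + \sqrt{3221}\right)^{2} - 794336} = \frac{1}{-794336 + \left(1089 + \sqrt{3221}\right)^{2}}$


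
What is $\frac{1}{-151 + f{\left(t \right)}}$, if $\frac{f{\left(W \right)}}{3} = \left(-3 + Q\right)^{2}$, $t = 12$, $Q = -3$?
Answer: $- \frac{1}{43} \approx -0.023256$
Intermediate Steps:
$f{\left(W \right)} = 108$ ($f{\left(W \right)} = 3 \left(-3 - 3\right)^{2} = 3 \left(-6\right)^{2} = 3 \cdot 36 = 108$)
$\frac{1}{-151 + f{\left(t \right)}} = \frac{1}{-151 + 108} = \frac{1}{-43} = - \frac{1}{43}$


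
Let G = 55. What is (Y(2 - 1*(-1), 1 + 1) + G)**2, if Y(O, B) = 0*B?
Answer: 3025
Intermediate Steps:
Y(O, B) = 0
(Y(2 - 1*(-1), 1 + 1) + G)**2 = (0 + 55)**2 = 55**2 = 3025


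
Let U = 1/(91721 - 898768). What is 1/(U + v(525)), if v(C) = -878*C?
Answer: -807047/372008314651 ≈ -2.1694e-6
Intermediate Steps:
U = -1/807047 (U = 1/(-807047) = -1/807047 ≈ -1.2391e-6)
1/(U + v(525)) = 1/(-1/807047 - 878*525) = 1/(-1/807047 - 460950) = 1/(-372008314651/807047) = -807047/372008314651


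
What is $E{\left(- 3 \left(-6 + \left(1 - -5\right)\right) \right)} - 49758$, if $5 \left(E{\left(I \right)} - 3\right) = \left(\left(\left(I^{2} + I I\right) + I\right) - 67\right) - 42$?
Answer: $- \frac{248884}{5} \approx -49777.0$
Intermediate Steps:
$E{\left(I \right)} = - \frac{94}{5} + \frac{I}{5} + \frac{2 I^{2}}{5}$ ($E{\left(I \right)} = 3 + \frac{\left(\left(\left(I^{2} + I I\right) + I\right) - 67\right) - 42}{5} = 3 + \frac{\left(\left(\left(I^{2} + I^{2}\right) + I\right) - 67\right) - 42}{5} = 3 + \frac{\left(\left(2 I^{2} + I\right) - 67\right) - 42}{5} = 3 + \frac{\left(\left(I + 2 I^{2}\right) - 67\right) - 42}{5} = 3 + \frac{\left(-67 + I + 2 I^{2}\right) - 42}{5} = 3 + \frac{-109 + I + 2 I^{2}}{5} = 3 + \left(- \frac{109}{5} + \frac{I}{5} + \frac{2 I^{2}}{5}\right) = - \frac{94}{5} + \frac{I}{5} + \frac{2 I^{2}}{5}$)
$E{\left(- 3 \left(-6 + \left(1 - -5\right)\right) \right)} - 49758 = \left(- \frac{94}{5} + \frac{\left(-3\right) \left(-6 + \left(1 - -5\right)\right)}{5} + \frac{2 \left(- 3 \left(-6 + \left(1 - -5\right)\right)\right)^{2}}{5}\right) - 49758 = \left(- \frac{94}{5} + \frac{\left(-3\right) \left(-6 + \left(1 + 5\right)\right)}{5} + \frac{2 \left(- 3 \left(-6 + \left(1 + 5\right)\right)\right)^{2}}{5}\right) - 49758 = \left(- \frac{94}{5} + \frac{\left(-3\right) \left(-6 + 6\right)}{5} + \frac{2 \left(- 3 \left(-6 + 6\right)\right)^{2}}{5}\right) - 49758 = \left(- \frac{94}{5} + \frac{\left(-3\right) 0}{5} + \frac{2 \left(\left(-3\right) 0\right)^{2}}{5}\right) - 49758 = \left(- \frac{94}{5} + \frac{1}{5} \cdot 0 + \frac{2 \cdot 0^{2}}{5}\right) - 49758 = \left(- \frac{94}{5} + 0 + \frac{2}{5} \cdot 0\right) - 49758 = \left(- \frac{94}{5} + 0 + 0\right) - 49758 = - \frac{94}{5} - 49758 = - \frac{248884}{5}$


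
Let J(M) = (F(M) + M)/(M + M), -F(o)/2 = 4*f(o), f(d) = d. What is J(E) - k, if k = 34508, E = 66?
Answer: -69023/2 ≈ -34512.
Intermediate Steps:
F(o) = -8*o
J(M) = -7/2 (J(M) = (-8*M + M)/(M + M) = (-7*M)/((2*M)) = (-7*M)*(1/(2*M)) = -7/2)
J(E) - k = -7/2 - 1*34508 = -7/2 - 34508 = -69023/2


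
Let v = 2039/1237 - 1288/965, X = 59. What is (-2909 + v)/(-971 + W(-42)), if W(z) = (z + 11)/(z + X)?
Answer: 29512964461/9870746645 ≈ 2.9899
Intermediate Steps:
v = 374379/1193705 (v = 2039*(1/1237) - 1288*1/965 = 2039/1237 - 1288/965 = 374379/1193705 ≈ 0.31363)
W(z) = (11 + z)/(59 + z) (W(z) = (z + 11)/(z + 59) = (11 + z)/(59 + z))
(-2909 + v)/(-971 + W(-42)) = (-2909 + 374379/1193705)/(-971 + (11 - 42)/(59 - 42)) = -3472113466/(1193705*(-971 - 31/17)) = -3472113466/(1193705*(-16538/17)) = -3472113466/1193705*(-17/16538) = 29512964461/9870746645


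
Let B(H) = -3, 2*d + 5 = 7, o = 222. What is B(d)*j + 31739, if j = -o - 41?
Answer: 32528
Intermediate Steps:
d = 1 (d = -5/2 + (½)*7 = -5/2 + 7/2 = 1)
j = -263 (j = -1*222 - 41 = -222 - 41 = -263)
B(d)*j + 31739 = -3*(-263) + 31739 = 789 + 31739 = 32528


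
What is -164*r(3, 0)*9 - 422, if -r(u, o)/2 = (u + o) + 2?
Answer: 14338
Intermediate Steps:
r(u, o) = -4 - 2*o - 2*u (r(u, o) = -2*((u + o) + 2) = -2*((o + u) + 2) = -2*(2 + o + u) = -4 - 2*o - 2*u)
-164*r(3, 0)*9 - 422 = -164*(-4 - 2*0 - 2*3)*9 - 422 = -164*(-4 + 0 - 6)*9 - 422 = -(-1640)*9 - 422 = -164*(-90) - 422 = 14760 - 422 = 14338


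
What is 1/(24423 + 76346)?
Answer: 1/100769 ≈ 9.9237e-6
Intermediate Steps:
1/(24423 + 76346) = 1/100769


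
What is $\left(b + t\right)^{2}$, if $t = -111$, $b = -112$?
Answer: $49729$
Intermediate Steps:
$\left(b + t\right)^{2} = \left(-112 - 111\right)^{2} = \left(-223\right)^{2} = 49729$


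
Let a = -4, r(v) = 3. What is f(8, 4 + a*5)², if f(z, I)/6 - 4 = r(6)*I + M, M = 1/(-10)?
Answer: 1750329/25 ≈ 70013.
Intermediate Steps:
M = -⅒ ≈ -0.10000
f(z, I) = 117/5 + 18*I (f(z, I) = 24 + 6*(3*I - ⅒) = 24 + 6*(-⅒ + 3*I) = 24 + (-⅗ + 18*I) = 117/5 + 18*I)
f(8, 4 + a*5)² = (117/5 + 18*(4 - 4*5))² = (117/5 + 18*(4 - 20))² = (117/5 + 18*(-16))² = (117/5 - 288)² = (-1323/5)² = 1750329/25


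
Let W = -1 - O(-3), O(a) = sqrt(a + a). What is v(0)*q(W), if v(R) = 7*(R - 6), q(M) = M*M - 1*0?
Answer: 210 - 84*I*sqrt(6) ≈ 210.0 - 205.76*I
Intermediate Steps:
O(a) = sqrt(2)*sqrt(a) (O(a) = sqrt(2*a) = sqrt(2)*sqrt(a))
W = -1 - I*sqrt(6) (W = -1 - sqrt(2)*sqrt(-3) = -1 - sqrt(2)*I*sqrt(3) = -1 - I*sqrt(6) ≈ -1.0 - 2.4495*I)
q(M) = M**2 (q(M) = M**2 + 0 = M**2)
v(R) = -42 + 7*R (v(R) = 7*(-6 + R) = -42 + 7*R)
v(0)*q(W) = (-42 + 7*0)*(-1 - I*sqrt(6))**2 = (-42 + 0)*(-1 - I*sqrt(6))**2 = -42*(-1 - I*sqrt(6))**2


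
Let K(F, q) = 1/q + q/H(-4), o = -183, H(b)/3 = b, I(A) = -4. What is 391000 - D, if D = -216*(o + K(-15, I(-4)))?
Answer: 351490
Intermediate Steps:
H(b) = 3*b
K(F, q) = 1/q - q/12 (K(F, q) = 1/q + q/((3*(-4))) = 1/q + q/(-12) = 1/q + q*(-1/12) = 1/q - q/12)
D = 39510 (D = -216*(-183 + (1/(-4) - 1/12*(-4))) = -216*(-183 + (-¼ + ⅓)) = -216*(-183 + 1/12) = -216*(-2195/12) = 39510)
391000 - D = 391000 - 1*39510 = 391000 - 39510 = 351490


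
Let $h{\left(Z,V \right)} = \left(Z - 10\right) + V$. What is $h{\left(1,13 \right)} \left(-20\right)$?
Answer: $-80$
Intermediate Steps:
$h{\left(Z,V \right)} = -10 + V + Z$ ($h{\left(Z,V \right)} = \left(-10 + Z\right) + V = -10 + V + Z$)
$h{\left(1,13 \right)} \left(-20\right) = \left(-10 + 13 + 1\right) \left(-20\right) = 4 \left(-20\right) = -80$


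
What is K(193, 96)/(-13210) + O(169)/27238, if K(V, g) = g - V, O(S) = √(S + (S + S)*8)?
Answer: 97/13210 + 13*√17/27238 ≈ 0.0093108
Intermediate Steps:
O(S) = √17*√S (O(S) = √(S + (2*S)*8) = √(S + 16*S) = √(17*S) = √17*√S)
K(193, 96)/(-13210) + O(169)/27238 = (96 - 1*193)/(-13210) + (√17*√169)/27238 = (96 - 193)*(-1/13210) + (√17*13)*(1/27238) = -97*(-1/13210) + (13*√17)*(1/27238) = 97/13210 + 13*√17/27238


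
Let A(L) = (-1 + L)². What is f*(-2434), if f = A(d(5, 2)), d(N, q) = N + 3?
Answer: -119266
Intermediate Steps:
d(N, q) = 3 + N
f = 49 (f = (-1 + (3 + 5))² = (-1 + 8)² = 7² = 49)
f*(-2434) = 49*(-2434) = -119266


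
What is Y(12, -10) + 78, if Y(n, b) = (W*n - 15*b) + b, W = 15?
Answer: 398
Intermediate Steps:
Y(n, b) = -14*b + 15*n (Y(n, b) = (15*n - 15*b) + b = (-15*b + 15*n) + b = -14*b + 15*n)
Y(12, -10) + 78 = (-14*(-10) + 15*12) + 78 = (140 + 180) + 78 = 320 + 78 = 398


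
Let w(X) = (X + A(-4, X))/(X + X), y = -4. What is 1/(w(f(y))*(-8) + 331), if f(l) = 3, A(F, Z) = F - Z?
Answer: 3/1009 ≈ 0.0029732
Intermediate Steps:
w(X) = -2/X (w(X) = (X + (-4 - X))/(X + X) = -4*1/(2*X) = -2/X)
1/(w(f(y))*(-8) + 331) = 1/(-2/3*(-8) + 331) = 1/(-2*⅓*(-8) + 331) = 1/(-⅔*(-8) + 331) = 1/(16/3 + 331) = 1/(1009/3) = 3/1009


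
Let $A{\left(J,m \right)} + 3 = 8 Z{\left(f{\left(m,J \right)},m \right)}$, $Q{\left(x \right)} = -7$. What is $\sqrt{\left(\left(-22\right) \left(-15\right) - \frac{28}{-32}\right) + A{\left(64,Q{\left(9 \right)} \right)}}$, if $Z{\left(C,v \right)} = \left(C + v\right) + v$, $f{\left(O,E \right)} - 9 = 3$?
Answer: $\frac{\sqrt{4990}}{4} \approx 17.66$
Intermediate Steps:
$f{\left(O,E \right)} = 12$ ($f{\left(O,E \right)} = 9 + 3 = 12$)
$Z{\left(C,v \right)} = C + 2 v$
$A{\left(J,m \right)} = 93 + 16 m$ ($A{\left(J,m \right)} = -3 + 8 \left(12 + 2 m\right) = -3 + \left(96 + 16 m\right) = 93 + 16 m$)
$\sqrt{\left(\left(-22\right) \left(-15\right) - \frac{28}{-32}\right) + A{\left(64,Q{\left(9 \right)} \right)}} = \sqrt{\left(\left(-22\right) \left(-15\right) - \frac{28}{-32}\right) + \left(93 + 16 \left(-7\right)\right)} = \sqrt{\left(330 - - \frac{7}{8}\right) + \left(93 - 112\right)} = \sqrt{\left(330 + \frac{7}{8}\right) - 19} = \sqrt{\frac{2647}{8} - 19} = \sqrt{\frac{2495}{8}} = \frac{\sqrt{4990}}{4}$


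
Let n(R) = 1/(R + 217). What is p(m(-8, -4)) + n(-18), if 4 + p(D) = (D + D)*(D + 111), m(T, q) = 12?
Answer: 586653/199 ≈ 2948.0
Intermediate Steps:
n(R) = 1/(217 + R)
p(D) = -4 + 2*D*(111 + D) (p(D) = -4 + (D + D)*(D + 111) = -4 + (2*D)*(111 + D) = -4 + 2*D*(111 + D))
p(m(-8, -4)) + n(-18) = (-4 + 2*12**2 + 222*12) + 1/(217 - 18) = (-4 + 2*144 + 2664) + 1/199 = (-4 + 288 + 2664) + 1/199 = 2948 + 1/199 = 586653/199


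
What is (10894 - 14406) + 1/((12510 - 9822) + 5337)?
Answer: -28183799/8025 ≈ -3512.0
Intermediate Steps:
(10894 - 14406) + 1/((12510 - 9822) + 5337) = -3512 + 1/(2688 + 5337) = -3512 + 1/8025 = -28183799/8025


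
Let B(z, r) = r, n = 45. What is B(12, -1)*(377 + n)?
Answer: -422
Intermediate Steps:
B(12, -1)*(377 + n) = -(377 + 45) = -1*422 = -422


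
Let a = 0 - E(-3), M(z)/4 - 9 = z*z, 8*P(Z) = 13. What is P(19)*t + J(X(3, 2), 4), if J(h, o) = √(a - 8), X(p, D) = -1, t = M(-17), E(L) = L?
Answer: 1937 + I*√5 ≈ 1937.0 + 2.2361*I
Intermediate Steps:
P(Z) = 13/8 (P(Z) = (⅛)*13 = 13/8)
M(z) = 36 + 4*z² (M(z) = 36 + 4*(z*z) = 36 + 4*z²)
t = 1192 (t = 36 + 4*(-17)² = 36 + 4*289 = 36 + 1156 = 1192)
a = 3 (a = 0 - 1*(-3) = 0 + 3 = 3)
J(h, o) = I*√5 (J(h, o) = √(3 - 8) = √(-5) = I*√5)
P(19)*t + J(X(3, 2), 4) = (13/8)*1192 + I*√5 = 1937 + I*√5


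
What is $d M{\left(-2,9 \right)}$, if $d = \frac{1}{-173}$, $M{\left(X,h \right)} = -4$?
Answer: $\frac{4}{173} \approx 0.023121$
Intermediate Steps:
$d = - \frac{1}{173} \approx -0.0057803$
$d M{\left(-2,9 \right)} = \left(- \frac{1}{173}\right) \left(-4\right) = \frac{4}{173}$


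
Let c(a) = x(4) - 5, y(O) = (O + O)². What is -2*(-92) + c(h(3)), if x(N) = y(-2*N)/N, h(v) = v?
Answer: 243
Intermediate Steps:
y(O) = 4*O² (y(O) = (2*O)² = 4*O²)
x(N) = 16*N (x(N) = (4*(-2*N)²)/N = (4*(4*N²))/N = (16*N²)/N = 16*N)
c(a) = 59 (c(a) = 16*4 - 5 = 64 - 5 = 59)
-2*(-92) + c(h(3)) = -2*(-92) + 59 = 184 + 59 = 243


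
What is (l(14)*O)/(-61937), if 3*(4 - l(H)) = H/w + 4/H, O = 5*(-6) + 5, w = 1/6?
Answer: -12650/1300677 ≈ -0.0097257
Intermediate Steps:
w = ⅙ ≈ 0.16667
O = -25 (O = -30 + 5 = -25)
l(H) = 4 - 2*H - 4/(3*H) (l(H) = 4 - (H/(⅙) + 4/H)/3 = 4 - (H*6 + 4/H)/3 = 4 - (6*H + 4/H)/3 = 4 - (4/H + 6*H)/3 = 4 + (-2*H - 4/(3*H)) = 4 - 2*H - 4/(3*H))
(l(14)*O)/(-61937) = ((4 - 2*14 - 4/3/14)*(-25))/(-61937) = ((4 - 28 - 4/3*1/14)*(-25))*(-1/61937) = ((4 - 28 - 2/21)*(-25))*(-1/61937) = -506/21*(-25)*(-1/61937) = (12650/21)*(-1/61937) = -12650/1300677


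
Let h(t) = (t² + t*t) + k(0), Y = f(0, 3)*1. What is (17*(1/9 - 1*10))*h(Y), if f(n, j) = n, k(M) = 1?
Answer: -1513/9 ≈ -168.11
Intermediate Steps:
Y = 0 (Y = 0*1 = 0)
h(t) = 1 + 2*t² (h(t) = (t² + t*t) + 1 = (t² + t²) + 1 = 2*t² + 1 = 1 + 2*t²)
(17*(1/9 - 1*10))*h(Y) = (17*(1/9 - 1*10))*(1 + 2*0²) = (17*(⅑ - 10))*(1 + 2*0) = (17*(-89/9))*(1 + 0) = -1513/9*1 = -1513/9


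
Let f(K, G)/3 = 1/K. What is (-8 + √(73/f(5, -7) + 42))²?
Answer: (24 - √1473)²/9 ≈ 22.975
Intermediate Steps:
f(K, G) = 3/K
(-8 + √(73/f(5, -7) + 42))² = (-8 + √(73/((3/5)) + 42))² = (-8 + √(73/((3*(⅕))) + 42))² = (-8 + √(73/(⅗) + 42))² = (-8 + √(73*(5/3) + 42))² = (-8 + √(365/3 + 42))² = (-8 + √(491/3))² = (-8 + √1473/3)²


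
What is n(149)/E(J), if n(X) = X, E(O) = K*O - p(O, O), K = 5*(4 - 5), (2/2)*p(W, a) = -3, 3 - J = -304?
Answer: -149/1532 ≈ -0.097258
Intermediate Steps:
J = 307 (J = 3 - 1*(-304) = 3 + 304 = 307)
p(W, a) = -3
K = -5 (K = 5*(-1) = -5)
E(O) = 3 - 5*O (E(O) = -5*O - 1*(-3) = -5*O + 3 = 3 - 5*O)
n(149)/E(J) = 149/(3 - 5*307) = 149/(3 - 1535) = 149/(-1532) = 149*(-1/1532) = -149/1532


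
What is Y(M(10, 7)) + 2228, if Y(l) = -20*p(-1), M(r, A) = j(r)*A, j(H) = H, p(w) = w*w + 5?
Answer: 2108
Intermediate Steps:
p(w) = 5 + w² (p(w) = w² + 5 = 5 + w²)
M(r, A) = A*r (M(r, A) = r*A = A*r)
Y(l) = -120 (Y(l) = -20*(5 + (-1)²) = -20*(5 + 1) = -20*6 = -120)
Y(M(10, 7)) + 2228 = -120 + 2228 = 2108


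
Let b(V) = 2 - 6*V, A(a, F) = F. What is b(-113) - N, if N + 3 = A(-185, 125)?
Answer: 558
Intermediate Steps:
N = 122 (N = -3 + 125 = 122)
b(-113) - N = (2 - 6*(-113)) - 1*122 = (2 + 678) - 122 = 680 - 122 = 558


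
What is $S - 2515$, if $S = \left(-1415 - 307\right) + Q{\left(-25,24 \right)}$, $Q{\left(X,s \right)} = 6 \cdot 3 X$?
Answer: $-4687$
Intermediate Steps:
$Q{\left(X,s \right)} = 18 X$
$S = -2172$ ($S = \left(-1415 - 307\right) + 18 \left(-25\right) = -1722 - 450 = -2172$)
$S - 2515 = -2172 - 2515 = -4687$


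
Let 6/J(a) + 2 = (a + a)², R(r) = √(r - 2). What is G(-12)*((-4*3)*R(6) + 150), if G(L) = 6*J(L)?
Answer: 324/41 ≈ 7.9024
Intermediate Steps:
R(r) = √(-2 + r)
J(a) = 6/(-2 + 4*a²) (J(a) = 6/(-2 + (a + a)²) = 6/(-2 + (2*a)²) = 6/(-2 + 4*a²))
G(L) = 18/(-1 + 2*L²) (G(L) = 6*(3/(-1 + 2*L²)) = 18/(-1 + 2*L²))
G(-12)*((-4*3)*R(6) + 150) = (18/(-1 + 2*(-12)²))*((-4*3)*√(-2 + 6) + 150) = (18/(-1 + 2*144))*(-12*√4 + 150) = (18/(-1 + 288))*(-12*2 + 150) = (18/287)*(-24 + 150) = (18*(1/287))*126 = (18/287)*126 = 324/41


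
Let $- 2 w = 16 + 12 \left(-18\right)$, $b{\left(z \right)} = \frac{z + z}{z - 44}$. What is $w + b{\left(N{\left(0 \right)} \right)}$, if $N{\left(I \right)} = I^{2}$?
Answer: $100$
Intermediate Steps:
$b{\left(z \right)} = \frac{2 z}{-44 + z}$
$w = 100$ ($w = - \frac{16 + 12 \left(-18\right)}{2} = - \frac{16 - 216}{2} = \left(- \frac{1}{2}\right) \left(-200\right) = 100$)
$w + b{\left(N{\left(0 \right)} \right)} = 100 + \frac{2 \cdot 0^{2}}{-44 + 0^{2}} = 100 + 2 \cdot 0 \frac{1}{-44 + 0} = 100 + 2 \cdot 0 \frac{1}{-44} = 100 + 2 \cdot 0 \left(- \frac{1}{44}\right) = 100 + 0 = 100$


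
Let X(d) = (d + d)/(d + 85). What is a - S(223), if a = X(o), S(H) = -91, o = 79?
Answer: 7541/82 ≈ 91.963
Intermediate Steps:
X(d) = 2*d/(85 + d) (X(d) = (2*d)/(85 + d) = 2*d/(85 + d))
a = 79/82 (a = 2*79/(85 + 79) = 2*79/164 = 2*79*(1/164) = 79/82 ≈ 0.96341)
a - S(223) = 79/82 - 1*(-91) = 79/82 + 91 = 7541/82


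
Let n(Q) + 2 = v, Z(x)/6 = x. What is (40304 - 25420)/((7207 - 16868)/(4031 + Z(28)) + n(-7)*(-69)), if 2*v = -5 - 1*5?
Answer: 15624479/504614 ≈ 30.963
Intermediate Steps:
Z(x) = 6*x
v = -5 (v = (-5 - 1*5)/2 = (-5 - 5)/2 = (½)*(-10) = -5)
n(Q) = -7 (n(Q) = -2 - 5 = -7)
(40304 - 25420)/((7207 - 16868)/(4031 + Z(28)) + n(-7)*(-69)) = (40304 - 25420)/((7207 - 16868)/(4031 + 6*28) - 7*(-69)) = 14884/(-9661/(4031 + 168) + 483) = 14884/(-9661/4199 + 483) = 14884/(2018456/4199) = 14884*(4199/2018456) = 15624479/504614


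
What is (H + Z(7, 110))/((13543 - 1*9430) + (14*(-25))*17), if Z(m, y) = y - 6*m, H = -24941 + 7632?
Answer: 17241/1837 ≈ 9.3854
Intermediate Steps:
H = -17309
(H + Z(7, 110))/((13543 - 1*9430) + (14*(-25))*17) = (-17309 + (110 - 6*7))/((13543 - 1*9430) + (14*(-25))*17) = (-17309 + (110 - 42))/((13543 - 9430) - 350*17) = (-17309 + 68)/(4113 - 5950) = -17241/(-1837) = -17241*(-1/1837) = 17241/1837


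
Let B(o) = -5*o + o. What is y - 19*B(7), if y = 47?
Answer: 579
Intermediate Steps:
B(o) = -4*o
y - 19*B(7) = 47 - (-76)*7 = 47 - 19*(-28) = 47 + 532 = 579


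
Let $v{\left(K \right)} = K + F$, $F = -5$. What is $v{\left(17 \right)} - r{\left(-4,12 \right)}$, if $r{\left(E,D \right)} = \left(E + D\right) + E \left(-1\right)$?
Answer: $0$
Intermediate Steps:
$v{\left(K \right)} = -5 + K$ ($v{\left(K \right)} = K - 5 = -5 + K$)
$r{\left(E,D \right)} = D$ ($r{\left(E,D \right)} = \left(D + E\right) - E = D$)
$v{\left(17 \right)} - r{\left(-4,12 \right)} = \left(-5 + 17\right) - 12 = 12 - 12 = 0$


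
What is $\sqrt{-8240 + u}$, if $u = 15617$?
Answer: $\sqrt{7377} \approx 85.889$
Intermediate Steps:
$\sqrt{-8240 + u} = \sqrt{-8240 + 15617} = \sqrt{7377}$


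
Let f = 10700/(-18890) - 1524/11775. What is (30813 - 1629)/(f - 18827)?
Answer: -216379660800/139594656137 ≈ -1.5501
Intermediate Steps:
f = -5159362/7414325 (f = 10700*(-1/18890) - 1524*1/11775 = -1070/1889 - 508/3925 = -5159362/7414325 ≈ -0.69586)
(30813 - 1629)/(f - 18827) = (30813 - 1629)/(-5159362/7414325 - 18827) = 29184/(-139594656137/7414325) = 29184*(-7414325/139594656137) = -216379660800/139594656137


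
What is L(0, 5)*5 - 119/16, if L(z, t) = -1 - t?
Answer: -599/16 ≈ -37.438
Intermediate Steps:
L(0, 5)*5 - 119/16 = (-1 - 1*5)*5 - 119/16 = (-1 - 5)*5 - 119*1/16 = -6*5 - 119/16 = -30 - 119/16 = -599/16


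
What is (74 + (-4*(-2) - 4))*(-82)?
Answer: -6396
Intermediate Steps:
(74 + (-4*(-2) - 4))*(-82) = (74 + (8 - 4))*(-82) = (74 + 4)*(-82) = 78*(-82) = -6396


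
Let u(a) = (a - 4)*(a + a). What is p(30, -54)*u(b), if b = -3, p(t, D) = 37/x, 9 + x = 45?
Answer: 259/6 ≈ 43.167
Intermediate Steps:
x = 36 (x = -9 + 45 = 36)
p(t, D) = 37/36
u(a) = 2*a*(-4 + a) (u(a) = (-4 + a)*(2*a) = 2*a*(-4 + a))
p(30, -54)*u(b) = 37*(2*(-3)*(-4 - 3))/36 = 37*(2*(-3)*(-7))/36 = (37/36)*42 = 259/6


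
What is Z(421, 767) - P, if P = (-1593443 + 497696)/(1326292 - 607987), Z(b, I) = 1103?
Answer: 264462054/239435 ≈ 1104.5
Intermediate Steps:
P = -365249/239435 (P = -1095747/718305 = -1095747*1/718305 = -365249/239435 ≈ -1.5255)
Z(421, 767) - P = 1103 - 1*(-365249/239435) = 1103 + 365249/239435 = 264462054/239435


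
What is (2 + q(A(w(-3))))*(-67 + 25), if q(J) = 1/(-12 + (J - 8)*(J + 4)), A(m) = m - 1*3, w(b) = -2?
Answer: -126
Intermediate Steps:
A(m) = -3 + m (A(m) = m - 3 = -3 + m)
q(J) = 1/(-12 + (-8 + J)*(4 + J))
(2 + q(A(w(-3))))*(-67 + 25) = (2 + 1/(-44 + (-3 - 2)² - 4*(-3 - 2)))*(-67 + 25) = (2 + 1/(-44 + (-5)² - 4*(-5)))*(-42) = (2 + 1/(-44 + 25 + 20))*(-42) = (2 + 1/1)*(-42) = (2 + 1)*(-42) = 3*(-42) = -126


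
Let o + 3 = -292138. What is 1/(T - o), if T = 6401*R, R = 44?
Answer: 1/573785 ≈ 1.7428e-6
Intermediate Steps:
o = -292141 (o = -3 - 292138 = -292141)
T = 281644 (T = 6401*44 = 281644)
1/(T - o) = 1/(281644 - 1*(-292141)) = 1/(281644 + 292141) = 1/573785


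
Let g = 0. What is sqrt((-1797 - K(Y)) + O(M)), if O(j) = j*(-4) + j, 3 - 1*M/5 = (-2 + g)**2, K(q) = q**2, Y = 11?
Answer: I*sqrt(1903) ≈ 43.623*I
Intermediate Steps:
M = -5 (M = 15 - 5*(-2 + 0)**2 = 15 - 5*(-2)**2 = 15 - 5*4 = 15 - 20 = -5)
O(j) = -3*j (O(j) = -4*j + j = -3*j)
sqrt((-1797 - K(Y)) + O(M)) = sqrt((-1797 - 1*11**2) - 3*(-5)) = sqrt((-1797 - 1*121) + 15) = sqrt((-1797 - 121) + 15) = sqrt(-1918 + 15) = sqrt(-1903) = I*sqrt(1903)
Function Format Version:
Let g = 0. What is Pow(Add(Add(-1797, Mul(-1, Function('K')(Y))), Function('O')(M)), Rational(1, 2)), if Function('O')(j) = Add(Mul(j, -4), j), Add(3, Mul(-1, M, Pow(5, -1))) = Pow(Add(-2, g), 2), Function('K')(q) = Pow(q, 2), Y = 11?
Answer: Mul(I, Pow(1903, Rational(1, 2))) ≈ Mul(43.623, I)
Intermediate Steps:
M = -5 (M = Add(15, Mul(-5, Pow(Add(-2, 0), 2))) = Add(15, Mul(-5, Pow(-2, 2))) = Add(15, Mul(-5, 4)) = Add(15, -20) = -5)
Function('O')(j) = Mul(-3, j) (Function('O')(j) = Add(Mul(-4, j), j) = Mul(-3, j))
Pow(Add(Add(-1797, Mul(-1, Function('K')(Y))), Function('O')(M)), Rational(1, 2)) = Pow(Add(Add(-1797, Mul(-1, Pow(11, 2))), Mul(-3, -5)), Rational(1, 2)) = Pow(Add(Add(-1797, Mul(-1, 121)), 15), Rational(1, 2)) = Pow(Add(Add(-1797, -121), 15), Rational(1, 2)) = Pow(Add(-1918, 15), Rational(1, 2)) = Pow(-1903, Rational(1, 2)) = Mul(I, Pow(1903, Rational(1, 2)))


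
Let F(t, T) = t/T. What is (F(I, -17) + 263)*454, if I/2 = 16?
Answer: 2015306/17 ≈ 1.1855e+5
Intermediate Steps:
I = 32 (I = 2*16 = 32)
(F(I, -17) + 263)*454 = (32/(-17) + 263)*454 = (32*(-1/17) + 263)*454 = (-32/17 + 263)*454 = (4439/17)*454 = 2015306/17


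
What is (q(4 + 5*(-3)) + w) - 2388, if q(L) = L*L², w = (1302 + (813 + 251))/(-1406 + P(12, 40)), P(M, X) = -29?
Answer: -762733/205 ≈ -3720.6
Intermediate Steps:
w = -338/205 (w = (1302 + (813 + 251))/(-1406 - 29) = (1302 + 1064)/(-1435) = 2366*(-1/1435) = -338/205 ≈ -1.6488)
q(L) = L³
(q(4 + 5*(-3)) + w) - 2388 = ((4 + 5*(-3))³ - 338/205) - 2388 = ((4 - 15)³ - 338/205) - 2388 = ((-11)³ - 338/205) - 2388 = (-1331 - 338/205) - 2388 = -273193/205 - 2388 = -762733/205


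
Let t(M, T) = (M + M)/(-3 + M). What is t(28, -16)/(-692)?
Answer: -14/4325 ≈ -0.0032370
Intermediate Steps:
t(M, T) = 2*M/(-3 + M) (t(M, T) = (2*M)/(-3 + M) = 2*M/(-3 + M))
t(28, -16)/(-692) = (2*28/(-3 + 28))/(-692) = (2*28/25)*(-1/692) = (2*28*(1/25))*(-1/692) = (56/25)*(-1/692) = -14/4325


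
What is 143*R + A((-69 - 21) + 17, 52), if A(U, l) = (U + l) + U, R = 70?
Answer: 9916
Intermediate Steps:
A(U, l) = l + 2*U
143*R + A((-69 - 21) + 17, 52) = 143*70 + (52 + 2*((-69 - 21) + 17)) = 10010 + (52 + 2*(-90 + 17)) = 10010 + (52 + 2*(-73)) = 10010 + (52 - 146) = 10010 - 94 = 9916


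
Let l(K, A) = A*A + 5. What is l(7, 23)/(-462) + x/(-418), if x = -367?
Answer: -813/2926 ≈ -0.27785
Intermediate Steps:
l(K, A) = 5 + A² (l(K, A) = A² + 5 = 5 + A²)
l(7, 23)/(-462) + x/(-418) = (5 + 23²)/(-462) - 367/(-418) = (5 + 529)*(-1/462) - 367*(-1/418) = 534*(-1/462) + 367/418 = -89/77 + 367/418 = -813/2926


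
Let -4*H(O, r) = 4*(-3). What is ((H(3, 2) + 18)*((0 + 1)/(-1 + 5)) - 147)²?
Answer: 321489/16 ≈ 20093.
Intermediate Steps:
H(O, r) = 3 (H(O, r) = -(-3) = -¼*(-12) = 3)
((H(3, 2) + 18)*((0 + 1)/(-1 + 5)) - 147)² = ((3 + 18)*((0 + 1)/(-1 + 5)) - 147)² = (21*(1/4) - 147)² = (21*(1*(¼)) - 147)² = (21*(¼) - 147)² = (21/4 - 147)² = (-567/4)² = 321489/16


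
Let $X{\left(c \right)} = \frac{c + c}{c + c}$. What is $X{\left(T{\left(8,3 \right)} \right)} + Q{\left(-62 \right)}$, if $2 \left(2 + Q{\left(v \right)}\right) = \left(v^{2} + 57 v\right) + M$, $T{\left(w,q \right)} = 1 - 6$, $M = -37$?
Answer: $\frac{271}{2} \approx 135.5$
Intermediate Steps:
$T{\left(w,q \right)} = -5$ ($T{\left(w,q \right)} = 1 - 6 = -5$)
$X{\left(c \right)} = 1$ ($X{\left(c \right)} = \frac{2 c}{2 c} = 2 c \frac{1}{2 c} = 1$)
$Q{\left(v \right)} = - \frac{41}{2} + \frac{v^{2}}{2} + \frac{57 v}{2}$ ($Q{\left(v \right)} = -2 + \frac{\left(v^{2} + 57 v\right) - 37}{2} = -2 + \frac{-37 + v^{2} + 57 v}{2} = -2 + \left(- \frac{37}{2} + \frac{v^{2}}{2} + \frac{57 v}{2}\right) = - \frac{41}{2} + \frac{v^{2}}{2} + \frac{57 v}{2}$)
$X{\left(T{\left(8,3 \right)} \right)} + Q{\left(-62 \right)} = 1 + \left(- \frac{41}{2} + \frac{\left(-62\right)^{2}}{2} + \frac{57}{2} \left(-62\right)\right) = 1 - - \frac{269}{2} = 1 + \frac{269}{2} = \frac{271}{2}$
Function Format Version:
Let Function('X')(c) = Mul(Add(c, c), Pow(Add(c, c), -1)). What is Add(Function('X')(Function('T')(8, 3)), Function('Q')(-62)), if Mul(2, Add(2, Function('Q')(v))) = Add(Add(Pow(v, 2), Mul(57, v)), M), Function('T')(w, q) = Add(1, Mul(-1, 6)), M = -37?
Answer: Rational(271, 2) ≈ 135.50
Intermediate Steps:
Function('T')(w, q) = -5 (Function('T')(w, q) = Add(1, -6) = -5)
Function('X')(c) = 1 (Function('X')(c) = Mul(Mul(2, c), Pow(Mul(2, c), -1)) = Mul(Mul(2, c), Mul(Rational(1, 2), Pow(c, -1))) = 1)
Function('Q')(v) = Add(Rational(-41, 2), Mul(Rational(1, 2), Pow(v, 2)), Mul(Rational(57, 2), v)) (Function('Q')(v) = Add(-2, Mul(Rational(1, 2), Add(Add(Pow(v, 2), Mul(57, v)), -37))) = Add(-2, Mul(Rational(1, 2), Add(-37, Pow(v, 2), Mul(57, v)))) = Add(-2, Add(Rational(-37, 2), Mul(Rational(1, 2), Pow(v, 2)), Mul(Rational(57, 2), v))) = Add(Rational(-41, 2), Mul(Rational(1, 2), Pow(v, 2)), Mul(Rational(57, 2), v)))
Add(Function('X')(Function('T')(8, 3)), Function('Q')(-62)) = Add(1, Add(Rational(-41, 2), Mul(Rational(1, 2), Pow(-62, 2)), Mul(Rational(57, 2), -62))) = Add(1, Add(Rational(-41, 2), Mul(Rational(1, 2), 3844), -1767)) = Add(1, Add(Rational(-41, 2), 1922, -1767)) = Add(1, Rational(269, 2)) = Rational(271, 2)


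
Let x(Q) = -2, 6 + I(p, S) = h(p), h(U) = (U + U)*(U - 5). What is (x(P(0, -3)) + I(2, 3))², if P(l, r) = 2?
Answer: 400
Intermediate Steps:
h(U) = 2*U*(-5 + U) (h(U) = (2*U)*(-5 + U) = 2*U*(-5 + U))
I(p, S) = -6 + 2*p*(-5 + p)
(x(P(0, -3)) + I(2, 3))² = (-2 + (-6 + 2*2*(-5 + 2)))² = (-2 + (-6 + 2*2*(-3)))² = (-2 + (-6 - 12))² = (-2 - 18)² = (-20)² = 400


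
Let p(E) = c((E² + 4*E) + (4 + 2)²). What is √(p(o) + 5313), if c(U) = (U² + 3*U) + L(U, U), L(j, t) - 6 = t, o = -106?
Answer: √117727815 ≈ 10850.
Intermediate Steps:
L(j, t) = 6 + t
c(U) = 6 + U² + 4*U (c(U) = (U² + 3*U) + (6 + U) = 6 + U² + 4*U)
p(E) = 150 + (36 + E² + 4*E)² + 4*E² + 16*E (p(E) = 6 + ((E² + 4*E) + (4 + 2)²)² + 4*((E² + 4*E) + (4 + 2)²) = 6 + ((E² + 4*E) + 6²)² + 4*((E² + 4*E) + 6²) = 6 + ((E² + 4*E) + 36)² + 4*((E² + 4*E) + 36) = 6 + (36 + E² + 4*E)² + 4*(36 + E² + 4*E) = 6 + (36 + E² + 4*E)² + (144 + 4*E² + 16*E) = 150 + (36 + E² + 4*E)² + 4*E² + 16*E)
√(p(o) + 5313) = √((1446 + (-106)⁴ + 8*(-106)³ + 92*(-106)² + 304*(-106)) + 5313) = √((1446 + 126247696 + 8*(-1191016) + 92*11236 - 32224) + 5313) = √((1446 + 126247696 - 9528128 + 1033712 - 32224) + 5313) = √(117722502 + 5313) = √117727815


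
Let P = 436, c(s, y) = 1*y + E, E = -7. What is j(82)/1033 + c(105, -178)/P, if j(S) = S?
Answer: -155353/450388 ≈ -0.34493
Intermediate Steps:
c(s, y) = -7 + y (c(s, y) = 1*y - 7 = y - 7 = -7 + y)
j(82)/1033 + c(105, -178)/P = 82/1033 + (-7 - 178)/436 = 82*(1/1033) - 185*1/436 = 82/1033 - 185/436 = -155353/450388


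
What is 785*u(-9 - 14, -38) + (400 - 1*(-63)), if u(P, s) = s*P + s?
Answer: 656723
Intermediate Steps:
u(P, s) = s + P*s (u(P, s) = P*s + s = s + P*s)
785*u(-9 - 14, -38) + (400 - 1*(-63)) = 785*(-38*(1 + (-9 - 14))) + (400 - 1*(-63)) = 785*(-38*(1 - 23)) + (400 + 63) = 785*(-38*(-22)) + 463 = 785*836 + 463 = 656260 + 463 = 656723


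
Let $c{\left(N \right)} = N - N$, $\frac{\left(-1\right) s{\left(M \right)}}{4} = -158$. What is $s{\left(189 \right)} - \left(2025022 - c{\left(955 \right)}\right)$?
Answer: $-2024390$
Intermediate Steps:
$s{\left(M \right)} = 632$ ($s{\left(M \right)} = \left(-4\right) \left(-158\right) = 632$)
$c{\left(N \right)} = 0$
$s{\left(189 \right)} - \left(2025022 - c{\left(955 \right)}\right) = 632 - \left(2025022 - 0\right) = 632 - \left(2025022 + 0\right) = 632 - 2025022 = -2024390$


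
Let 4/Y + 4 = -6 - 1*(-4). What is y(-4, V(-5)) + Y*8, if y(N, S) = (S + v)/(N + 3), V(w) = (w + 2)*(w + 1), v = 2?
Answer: -58/3 ≈ -19.333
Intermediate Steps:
Y = -⅔ (Y = 4/(-4 + (-6 - 1*(-4))) = 4/(-4 + (-6 + 4)) = 4/(-4 - 2) = 4/(-6) = 4*(-⅙) = -⅔ ≈ -0.66667)
V(w) = (1 + w)*(2 + w) (V(w) = (2 + w)*(1 + w) = (1 + w)*(2 + w))
y(N, S) = (2 + S)/(3 + N) (y(N, S) = (S + 2)/(N + 3) = (2 + S)/(3 + N))
y(-4, V(-5)) + Y*8 = (2 + (2 + (-5)² + 3*(-5)))/(3 - 4) - ⅔*8 = (2 + (2 + 25 - 15))/(-1) - 16/3 = -(2 + 12) - 16/3 = -1*14 - 16/3 = -14 - 16/3 = -58/3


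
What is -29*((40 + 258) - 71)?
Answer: -6583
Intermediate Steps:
-29*((40 + 258) - 71) = -29*(298 - 71) = -29*227 = -6583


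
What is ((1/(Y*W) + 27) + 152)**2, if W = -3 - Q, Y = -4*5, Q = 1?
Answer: 205091041/6400 ≈ 32045.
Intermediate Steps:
Y = -20
W = -4 (W = -3 - 1*1 = -3 - 1 = -4)
((1/(Y*W) + 27) + 152)**2 = ((1/(-20*(-4)) + 27) + 152)**2 = ((1/80 + 27) + 152)**2 = (2161/80 + 152)**2 = (14321/80)**2 = 205091041/6400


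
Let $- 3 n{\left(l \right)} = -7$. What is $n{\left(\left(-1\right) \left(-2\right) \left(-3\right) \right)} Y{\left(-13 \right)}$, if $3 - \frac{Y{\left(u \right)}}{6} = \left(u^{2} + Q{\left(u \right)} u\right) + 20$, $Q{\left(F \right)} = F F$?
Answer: $28154$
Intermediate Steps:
$Q{\left(F \right)} = F^{2}$
$Y{\left(u \right)} = -102 - 6 u^{2} - 6 u^{3}$ ($Y{\left(u \right)} = 18 - 6 \left(\left(u^{2} + u^{2} u\right) + 20\right) = 18 - 6 \left(\left(u^{2} + u^{3}\right) + 20\right) = 18 - 6 \left(20 + u^{2} + u^{3}\right) = 18 - \left(120 + 6 u^{2} + 6 u^{3}\right) = -102 - 6 u^{2} - 6 u^{3}$)
$n{\left(l \right)} = \frac{7}{3}$ ($n{\left(l \right)} = \left(- \frac{1}{3}\right) \left(-7\right) = \frac{7}{3}$)
$n{\left(\left(-1\right) \left(-2\right) \left(-3\right) \right)} Y{\left(-13 \right)} = \frac{7 \left(-102 - 6 \left(-13\right)^{2} - 6 \left(-13\right)^{3}\right)}{3} = \frac{7 \left(-102 - 1014 - -13182\right)}{3} = \frac{7 \left(-102 - 1014 + 13182\right)}{3} = \frac{7}{3} \cdot 12066 = 28154$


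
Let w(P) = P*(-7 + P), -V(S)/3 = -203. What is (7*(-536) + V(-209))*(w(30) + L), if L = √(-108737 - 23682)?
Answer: -2168670 - 3143*I*√132419 ≈ -2.1687e+6 - 1.1437e+6*I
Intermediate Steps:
V(S) = 609 (V(S) = -3*(-203) = 609)
L = I*√132419 (L = √(-132419) = I*√132419 ≈ 363.89*I)
(7*(-536) + V(-209))*(w(30) + L) = (7*(-536) + 609)*(30*(-7 + 30) + I*√132419) = (-3752 + 609)*(30*23 + I*√132419) = -3143*(690 + I*√132419) = -2168670 - 3143*I*√132419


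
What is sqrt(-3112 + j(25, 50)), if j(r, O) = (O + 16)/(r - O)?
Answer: I*sqrt(77866)/5 ≈ 55.809*I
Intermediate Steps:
j(r, O) = (16 + O)/(r - O)
sqrt(-3112 + j(25, 50)) = sqrt(-3112 + (16 + 50)/(25 - 1*50)) = sqrt(-3112 + 66/(25 - 50)) = sqrt(-3112 + 66/(-25)) = sqrt(-3112 - 1/25*66) = sqrt(-3112 - 66/25) = sqrt(-77866/25) = I*sqrt(77866)/5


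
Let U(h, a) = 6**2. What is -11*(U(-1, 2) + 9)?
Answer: -495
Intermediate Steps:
U(h, a) = 36
-11*(U(-1, 2) + 9) = -11*(36 + 9) = -11*45 = -495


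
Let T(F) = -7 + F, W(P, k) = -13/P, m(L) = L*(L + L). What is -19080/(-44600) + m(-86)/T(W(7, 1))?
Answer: -57710993/34565 ≈ -1669.6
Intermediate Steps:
m(L) = 2*L² (m(L) = L*(2*L) = 2*L²)
-19080/(-44600) + m(-86)/T(W(7, 1)) = -19080/(-44600) + (2*(-86)²)/(-7 - 13/7) = -19080*(-1/44600) + (2*7396)/(-7 - 13*⅐) = 477/1115 + 14792/(-7 - 13/7) = 477/1115 + 14792/(-62/7) = 477/1115 + 14792*(-7/62) = 477/1115 - 51772/31 = -57710993/34565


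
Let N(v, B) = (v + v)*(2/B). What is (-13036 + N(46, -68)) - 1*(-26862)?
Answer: 234996/17 ≈ 13823.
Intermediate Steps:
N(v, B) = 4*v/B (N(v, B) = (2*v)*(2/B) = 4*v/B)
(-13036 + N(46, -68)) - 1*(-26862) = (-13036 + 4*46/(-68)) - 1*(-26862) = (-13036 + 4*46*(-1/68)) + 26862 = (-13036 - 46/17) + 26862 = -221658/17 + 26862 = 234996/17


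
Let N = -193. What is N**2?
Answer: 37249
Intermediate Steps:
N**2 = (-193)**2 = 37249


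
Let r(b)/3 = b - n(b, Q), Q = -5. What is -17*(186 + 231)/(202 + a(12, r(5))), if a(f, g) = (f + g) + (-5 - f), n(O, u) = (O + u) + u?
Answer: -7089/227 ≈ -31.229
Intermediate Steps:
n(O, u) = O + 2*u
r(b) = 30 (r(b) = 3*(b - (b + 2*(-5))) = 3*(b - (b - 10)) = 3*(b - (-10 + b)) = 3*(b + (10 - b)) = 3*10 = 30)
a(f, g) = -5 + g
-17*(186 + 231)/(202 + a(12, r(5))) = -17*(186 + 231)/(202 + (-5 + 30)) = -7089/(202 + 25) = -7089/227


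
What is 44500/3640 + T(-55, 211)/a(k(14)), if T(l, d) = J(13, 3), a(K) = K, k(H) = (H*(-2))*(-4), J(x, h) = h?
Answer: 17839/1456 ≈ 12.252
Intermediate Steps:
k(H) = 8*H (k(H) = -2*H*(-4) = 8*H)
T(l, d) = 3
44500/3640 + T(-55, 211)/a(k(14)) = 44500/3640 + 3/((8*14)) = 44500*(1/3640) + 3/112 = 2225/182 + 3*(1/112) = 2225/182 + 3/112 = 17839/1456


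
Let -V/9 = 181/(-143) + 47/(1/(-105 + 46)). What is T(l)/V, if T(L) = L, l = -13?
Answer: -1859/3570480 ≈ -0.00052066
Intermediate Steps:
V = 3570480/143 (V = -9*(181/(-143) + 47/(1/(-105 + 46))) = -9*(181*(-1/143) + 47/(1/(-59))) = -9*(-181/143 + 47/(-1/59)) = -9*(-181/143 + 47*(-59)) = -9*(-181/143 - 2773) = -9*(-396720/143) = 3570480/143 ≈ 24968.)
T(l)/V = -13/3570480/143 = -13*143/3570480 = -1859/3570480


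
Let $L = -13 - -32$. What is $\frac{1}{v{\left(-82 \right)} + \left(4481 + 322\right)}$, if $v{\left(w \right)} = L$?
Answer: $\frac{1}{4822} \approx 0.00020738$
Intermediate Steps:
$L = 19$ ($L = -13 + 32 = 19$)
$v{\left(w \right)} = 19$
$\frac{1}{v{\left(-82 \right)} + \left(4481 + 322\right)} = \frac{1}{19 + \left(4481 + 322\right)} = \frac{1}{19 + 4803} = \frac{1}{4822}$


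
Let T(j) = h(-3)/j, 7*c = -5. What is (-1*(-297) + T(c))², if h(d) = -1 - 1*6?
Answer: 2353156/25 ≈ 94126.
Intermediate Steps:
h(d) = -7 (h(d) = -1 - 6 = -7)
c = -5/7 (c = (⅐)*(-5) = -5/7 ≈ -0.71429)
T(j) = -7/j
(-1*(-297) + T(c))² = (-1*(-297) - 7/(-5/7))² = (297 - 7*(-7/5))² = (297 + 49/5)² = (1534/5)² = 2353156/25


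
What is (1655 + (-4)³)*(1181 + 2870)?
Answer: 6445141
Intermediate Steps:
(1655 + (-4)³)*(1181 + 2870) = (1655 - 64)*4051 = 1591*4051 = 6445141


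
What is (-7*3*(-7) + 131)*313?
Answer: 87014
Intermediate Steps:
(-7*3*(-7) + 131)*313 = (-21*(-7) + 131)*313 = (147 + 131)*313 = 278*313 = 87014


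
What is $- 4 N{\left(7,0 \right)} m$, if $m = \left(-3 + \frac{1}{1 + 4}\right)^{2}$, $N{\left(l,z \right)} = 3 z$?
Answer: $0$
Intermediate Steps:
$m = \frac{196}{25}$ ($m = \left(-3 + \frac{1}{5}\right)^{2} = \left(- \frac{14}{5}\right)^{2} = \frac{196}{25} \approx 7.84$)
$- 4 N{\left(7,0 \right)} m = - 4 \cdot 3 \cdot 0 \cdot \frac{196}{25} = \left(-4\right) 0 \cdot \frac{196}{25} = 0 \cdot \frac{196}{25} = 0$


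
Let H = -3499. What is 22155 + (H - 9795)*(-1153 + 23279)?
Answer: -294120889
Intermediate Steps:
22155 + (H - 9795)*(-1153 + 23279) = 22155 + (-3499 - 9795)*(-1153 + 23279) = 22155 - 13294*22126 = 22155 - 294143044 = -294120889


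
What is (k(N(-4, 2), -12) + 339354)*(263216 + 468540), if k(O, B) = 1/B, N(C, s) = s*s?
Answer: 744972793933/3 ≈ 2.4832e+11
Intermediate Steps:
N(C, s) = s²
(k(N(-4, 2), -12) + 339354)*(263216 + 468540) = (1/(-12) + 339354)*(263216 + 468540) = (-1/12 + 339354)*731756 = (4072247/12)*731756 = 744972793933/3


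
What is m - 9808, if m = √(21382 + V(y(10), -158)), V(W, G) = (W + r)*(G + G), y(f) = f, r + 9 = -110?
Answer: -9808 + √55826 ≈ -9571.7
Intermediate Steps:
r = -119 (r = -9 - 110 = -119)
V(W, G) = 2*G*(-119 + W) (V(W, G) = (W - 119)*(G + G) = (-119 + W)*(2*G) = 2*G*(-119 + W))
m = √55826 (m = √(21382 + 2*(-158)*(-119 + 10)) = √(21382 + 2*(-158)*(-109)) = √(21382 + 34444) = √55826 ≈ 236.28)
m - 9808 = √55826 - 9808 = -9808 + √55826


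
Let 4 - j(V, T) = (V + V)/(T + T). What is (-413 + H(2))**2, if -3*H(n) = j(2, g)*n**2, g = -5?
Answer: 39476089/225 ≈ 1.7545e+5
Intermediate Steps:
j(V, T) = 4 - V/T (j(V, T) = 4 - (V + V)/(T + T) = 4 - 2*V/(2*T) = 4 - 2*V*1/(2*T) = 4 - V/T)
H(n) = -22*n**2/15 (H(n) = -(4 - 1*2/(-5))*n**2/3 = -(4 - 1*2*(-1/5))*n**2/3 = -(4 + 2/5)*n**2/3 = -22*n**2/15)
(-413 + H(2))**2 = (-413 - 22/15*2**2)**2 = (-413 - 22/15*4)**2 = (-413 - 88/15)**2 = (-6283/15)**2 = 39476089/225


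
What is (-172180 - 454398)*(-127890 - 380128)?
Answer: 318312902404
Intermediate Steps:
(-172180 - 454398)*(-127890 - 380128) = -626578*(-508018) = 318312902404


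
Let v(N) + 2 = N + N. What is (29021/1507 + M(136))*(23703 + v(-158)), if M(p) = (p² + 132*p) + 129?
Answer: 1289695845600/1507 ≈ 8.5580e+8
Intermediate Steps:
M(p) = 129 + p² + 132*p
v(N) = -2 + 2*N (v(N) = -2 + (N + N) = -2 + 2*N)
(29021/1507 + M(136))*(23703 + v(-158)) = (29021/1507 + (129 + 136² + 132*136))*(23703 + (-2 + 2*(-158))) = (29021*(1/1507) + (129 + 18496 + 17952))*(23703 + (-2 - 316)) = (29021/1507 + 36577)*(23703 - 318) = (55150560/1507)*23385 = 1289695845600/1507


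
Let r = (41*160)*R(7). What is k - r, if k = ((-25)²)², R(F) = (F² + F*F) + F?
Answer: -298175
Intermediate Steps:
R(F) = F + 2*F² (R(F) = (F² + F²) + F = 2*F² + F = F + 2*F²)
k = 390625 (k = 625² = 390625)
r = 688800 (r = (41*160)*(7*(1 + 2*7)) = 6560*(7*(1 + 14)) = 6560*(7*15) = 6560*105 = 688800)
k - r = 390625 - 1*688800 = 390625 - 688800 = -298175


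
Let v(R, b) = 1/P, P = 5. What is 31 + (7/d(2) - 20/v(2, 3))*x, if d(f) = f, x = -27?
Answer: 5273/2 ≈ 2636.5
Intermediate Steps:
v(R, b) = ⅕ (v(R, b) = 1/5 = ⅕)
31 + (7/d(2) - 20/v(2, 3))*x = 31 + (7/2 - 20/⅕)*(-27) = 31 + (7*(½) - 20*5)*(-27) = 31 + (7/2 - 100)*(-27) = 31 - 193/2*(-27) = 31 + 5211/2 = 5273/2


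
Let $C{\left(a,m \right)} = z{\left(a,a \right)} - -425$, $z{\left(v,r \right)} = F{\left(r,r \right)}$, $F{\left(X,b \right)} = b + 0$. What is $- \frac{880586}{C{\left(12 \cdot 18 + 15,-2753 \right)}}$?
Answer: $- \frac{440293}{328} \approx -1342.4$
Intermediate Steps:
$F{\left(X,b \right)} = b$
$z{\left(v,r \right)} = r$
$C{\left(a,m \right)} = 425 + a$ ($C{\left(a,m \right)} = a - -425 = a + 425 = 425 + a$)
$- \frac{880586}{C{\left(12 \cdot 18 + 15,-2753 \right)}} = - \frac{880586}{425 + \left(12 \cdot 18 + 15\right)} = - \frac{880586}{425 + \left(216 + 15\right)} = - \frac{880586}{425 + 231} = - \frac{880586}{656} = \left(-880586\right) \frac{1}{656} = - \frac{440293}{328}$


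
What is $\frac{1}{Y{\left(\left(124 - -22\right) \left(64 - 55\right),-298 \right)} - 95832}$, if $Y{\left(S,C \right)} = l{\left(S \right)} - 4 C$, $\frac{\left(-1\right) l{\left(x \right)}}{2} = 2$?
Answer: $- \frac{1}{94644} \approx -1.0566 \cdot 10^{-5}$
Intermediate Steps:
$l{\left(x \right)} = -4$ ($l{\left(x \right)} = \left(-2\right) 2 = -4$)
$Y{\left(S,C \right)} = -4 - 4 C$
$\frac{1}{Y{\left(\left(124 - -22\right) \left(64 - 55\right),-298 \right)} - 95832} = \frac{1}{\left(-4 - -1192\right) - 95832} = \frac{1}{\left(-4 + 1192\right) - 95832} = \frac{1}{1188 - 95832} = \frac{1}{-94644} = - \frac{1}{94644}$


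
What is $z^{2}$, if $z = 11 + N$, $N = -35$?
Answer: $576$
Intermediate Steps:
$z = -24$ ($z = 11 - 35 = -24$)
$z^{2} = \left(-24\right)^{2} = 576$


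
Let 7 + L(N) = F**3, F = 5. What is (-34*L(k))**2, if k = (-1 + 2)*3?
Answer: 16096144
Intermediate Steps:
k = 3 (k = 1*3 = 3)
L(N) = 118 (L(N) = -7 + 5**3 = -7 + 125 = 118)
(-34*L(k))**2 = (-34*118)**2 = (-4012)**2 = 16096144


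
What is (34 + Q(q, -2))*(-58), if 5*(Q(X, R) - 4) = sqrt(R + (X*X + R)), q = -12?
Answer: -2204 - 116*sqrt(35)/5 ≈ -2341.3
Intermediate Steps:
Q(X, R) = 4 + sqrt(X**2 + 2*R)/5 (Q(X, R) = 4 + sqrt(R + (X*X + R))/5 = 4 + sqrt(R + (X**2 + R))/5 = 4 + sqrt(R + (R + X**2))/5 = 4 + sqrt(X**2 + 2*R)/5)
(34 + Q(q, -2))*(-58) = (34 + (4 + sqrt((-12)**2 + 2*(-2))/5))*(-58) = (34 + (4 + sqrt(144 - 4)/5))*(-58) = (34 + (4 + sqrt(140)/5))*(-58) = (34 + (4 + (2*sqrt(35))/5))*(-58) = (34 + (4 + 2*sqrt(35)/5))*(-58) = (38 + 2*sqrt(35)/5)*(-58) = -2204 - 116*sqrt(35)/5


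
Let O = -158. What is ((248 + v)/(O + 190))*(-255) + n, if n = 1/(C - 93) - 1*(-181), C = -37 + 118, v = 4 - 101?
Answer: -98147/96 ≈ -1022.4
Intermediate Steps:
v = -97
C = 81
n = 2171/12 (n = 1/(81 - 93) - 1*(-181) = 1/(-12) + 181 = -1/12 + 181 = 2171/12 ≈ 180.92)
((248 + v)/(O + 190))*(-255) + n = ((248 - 97)/(-158 + 190))*(-255) + 2171/12 = (151/32)*(-255) + 2171/12 = -38505/32 + 2171/12 = -98147/96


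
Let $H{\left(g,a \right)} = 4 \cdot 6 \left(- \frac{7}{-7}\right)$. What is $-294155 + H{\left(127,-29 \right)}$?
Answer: $-294131$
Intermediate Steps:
$H{\left(g,a \right)} = 24$ ($H{\left(g,a \right)} = 24 \left(\left(-7\right) \left(- \frac{1}{7}\right)\right) = 24 \cdot 1 = 24$)
$-294155 + H{\left(127,-29 \right)} = -294155 + 24 = -294131$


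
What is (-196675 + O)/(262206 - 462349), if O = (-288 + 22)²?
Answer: 125919/200143 ≈ 0.62914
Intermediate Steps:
O = 70756 (O = (-266)² = 70756)
(-196675 + O)/(262206 - 462349) = (-196675 + 70756)/(262206 - 462349) = -125919/(-200143) = -125919*(-1/200143) = 125919/200143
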